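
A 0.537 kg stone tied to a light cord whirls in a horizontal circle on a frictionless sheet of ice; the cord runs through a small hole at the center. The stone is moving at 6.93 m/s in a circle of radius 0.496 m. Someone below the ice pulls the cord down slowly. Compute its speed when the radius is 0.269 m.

v₂ ≈ 12.8 m/s

Central (radial) force ⇒ zero torque about the center ⇒ m v r is constant.
v₂ = v₁ r₁ / r₂ = (6.93)(0.496) / (0.269) = 12.78 m/s.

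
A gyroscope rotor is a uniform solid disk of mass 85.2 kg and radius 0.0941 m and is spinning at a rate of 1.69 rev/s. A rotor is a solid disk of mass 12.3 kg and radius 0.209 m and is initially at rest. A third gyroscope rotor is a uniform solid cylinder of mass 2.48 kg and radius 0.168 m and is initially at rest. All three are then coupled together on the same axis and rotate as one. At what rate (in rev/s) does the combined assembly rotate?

No external torque acts about the common axis, so total angular momentum is conserved.
Moments of inertia: I_A = ½(85.2)(0.0941)² = 0.3772 kg·m²; I_B = ½(12.3)(0.209)² = 0.2686 kg·m²; I_C = ½(2.48)(0.168)² = 0.03500 kg·m².
Taking A's sense as positive: L = (0.3772)(1.69) = 0.6375 kg·m²·rev/s.
Combined I = 0.3772 + 0.2686 + 0.03500 = 0.6809 kg·m².
ω_f = L / I = 0.6375 / 0.6809 = 0.9363 rev/s.

|ω_f| ≈ 0.936 rev/s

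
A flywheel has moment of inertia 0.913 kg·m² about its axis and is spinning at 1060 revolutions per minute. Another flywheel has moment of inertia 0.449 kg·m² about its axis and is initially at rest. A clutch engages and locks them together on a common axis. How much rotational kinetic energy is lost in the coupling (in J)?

No external torque acts about the common axis, so total angular momentum is conserved.
Taking A's sense as positive: L = (0.9130)(1060) = 967.8 kg·m²·rpm.
Combined I = 0.9130 + 0.4490 = 1.362 kg·m².
ω_f = L / I = 967.8 / 1.362 = 710.6 rpm.
KE_i = ½ΣIω² = 5625 J; KE_f = ½(1.362)(74.41)² = 3771 J.

ΔKE lost ≈ 1850 J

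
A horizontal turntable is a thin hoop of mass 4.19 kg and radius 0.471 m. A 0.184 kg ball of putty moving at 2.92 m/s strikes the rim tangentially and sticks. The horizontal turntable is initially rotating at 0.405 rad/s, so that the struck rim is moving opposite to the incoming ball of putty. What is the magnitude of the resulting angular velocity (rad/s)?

|ω_f| ≈ 0.127 rad/s

About the axle the impulsive forces during the collision are internal, so angular momentum about that axis is conserved.
I_p = (4.19)(0.471)² = 0.9295 kg·m². Taking the sense of the ball of putty's angular momentum as positive, L_{ball} = m v R = (0.184)(2.92)(0.471) = 0.2531 kg·m²/s.
L_i = −I_p ω_p + m v R = −(0.9295)(0.405) + 0.2531 = -0.1234 kg·m²/s.
After sticking, I_f = I_p + m R² = 0.9295 + (0.184)(0.471)² = 0.9703 kg·m².
ω_f = L_i / I_f = -0.1234 / 0.9703 = -0.1272 rad/s.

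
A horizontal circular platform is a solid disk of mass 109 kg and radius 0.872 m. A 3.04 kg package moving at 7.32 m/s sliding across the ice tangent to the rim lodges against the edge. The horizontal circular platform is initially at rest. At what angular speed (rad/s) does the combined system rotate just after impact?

About the central axle the impulsive forces during the collision are internal, so angular momentum about that axis is conserved.
I_p = ½(109)(0.872)² = 41.44 kg·m². Taking the sense of the package's angular momentum as positive, L_{package} = m v R = (3.04)(7.32)(0.872) = 19.40 kg·m²/s.
L_i = 0 + 19.40 = 19.40 kg·m²/s.
After sticking, I_f = I_p + m R² = 41.44 + (3.04)(0.872)² = 43.75 kg·m².
ω_f = L_i / I_f = 19.40 / 43.75 = 0.4435 rad/s.

|ω_f| ≈ 0.444 rad/s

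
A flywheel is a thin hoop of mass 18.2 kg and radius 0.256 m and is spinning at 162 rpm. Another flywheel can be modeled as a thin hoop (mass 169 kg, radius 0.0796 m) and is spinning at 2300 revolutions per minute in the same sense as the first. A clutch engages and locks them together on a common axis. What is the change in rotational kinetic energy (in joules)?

ΔKE ≈ -14100 J

The coupling torques are internal; angular momentum about the shared axis is conserved.
Moments of inertia: I_A = (18.2)(0.256)² = 1.193 kg·m²; I_B = (169)(0.0796)² = 1.071 kg·m².
Taking A's sense as positive: L = (1.193)(162) + (1.071)(2300) = 2656 kg·m²·rpm.
Combined I = 1.193 + 1.071 = 2.264 kg·m².
ω_f = L / I = 2656 / 2.264 = 1173 rpm.
KE_i = ½ΣIω² = 31230 J; KE_f = ½(2.264)(122.9)² = 17090 J.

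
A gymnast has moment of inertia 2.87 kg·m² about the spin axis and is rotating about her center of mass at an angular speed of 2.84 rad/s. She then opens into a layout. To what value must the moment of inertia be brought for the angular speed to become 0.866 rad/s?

I₂ ≈ 9.41 kg·m²

Angular momentum about the spin axis is conserved since the torque about it is zero.
I₂ = I₁ω₁ / ω₂ = (2.87)(2.84) / (0.866) = 9.412 kg·m².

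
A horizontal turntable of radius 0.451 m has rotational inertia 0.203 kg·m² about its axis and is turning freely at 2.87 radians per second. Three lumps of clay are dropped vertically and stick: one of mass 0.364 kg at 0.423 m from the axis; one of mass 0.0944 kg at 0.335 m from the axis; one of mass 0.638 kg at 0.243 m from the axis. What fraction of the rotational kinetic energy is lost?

The added mass arrives with no angular momentum about the axis, and any external torque about the axis is negligible, so the system's angular momentum is conserved.
Added inertia Σmr² = (0.364)(0.423)² + (0.0944)(0.335)² + (0.638)(0.243)² = 0.1134 kg·m²; I_f = 0.2030 + 0.1134 = 0.3164 kg·m².
ω_f = I_p ω_i / I_f = (0.2030)(2.87) / 0.3164 = 1.841 rad/s.
KE_i = ½(0.2030)(2.870 rad/s)² = 0.8360 J; KE_f = ½(0.3164)(1.841)² = 0.5364 J.
Fraction lost = 0.3584.

fraction ≈ 0.358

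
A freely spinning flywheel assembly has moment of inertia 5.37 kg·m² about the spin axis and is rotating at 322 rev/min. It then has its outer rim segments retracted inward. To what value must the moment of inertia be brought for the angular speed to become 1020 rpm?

I₂ ≈ 1.70 kg·m²

No external torque acts about the spin axis, so angular momentum is conserved.
I₂ = I₁ω₁ / ω₂ = (5.37)(322) / (1020) = 1.695 kg·m².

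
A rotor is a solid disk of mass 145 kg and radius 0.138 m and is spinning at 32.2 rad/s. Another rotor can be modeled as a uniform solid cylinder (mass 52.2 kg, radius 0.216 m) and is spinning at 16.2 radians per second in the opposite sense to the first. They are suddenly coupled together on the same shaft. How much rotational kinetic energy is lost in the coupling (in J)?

The coupling torques are internal; angular momentum about the shared axis is conserved.
Moments of inertia: I_A = ½(145)(0.138)² = 1.381 kg·m²; I_B = ½(52.2)(0.216)² = 1.218 kg·m².
Taking A's sense as positive: L = (1.381)(32.2) − (1.218)(16.2) = 24.73 kg·m²·rad/s.
Combined I = 1.381 + 1.218 = 2.598 kg·m².
ω_f = L / I = 24.73 / 2.598 = 9.518 rad/s.
KE_i = ½ΣIω² = 875.6 J; KE_f = ½(2.598)(9.518)² = 117.7 J.

ΔKE lost ≈ 758 J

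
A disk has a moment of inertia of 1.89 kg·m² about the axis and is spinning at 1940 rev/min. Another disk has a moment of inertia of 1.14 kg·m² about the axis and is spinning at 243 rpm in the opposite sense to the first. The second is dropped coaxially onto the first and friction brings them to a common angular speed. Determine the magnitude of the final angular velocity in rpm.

No external torque acts about the common axis, so total angular momentum is conserved.
Taking A's sense as positive: L = (1.890)(1940) − (1.140)(243) = 3390 kg·m²·rpm.
Combined I = 1.890 + 1.140 = 3.030 kg·m².
ω_f = L / I = 3390 / 3.030 = 1119 rpm.

|ω_f| ≈ 1120 rpm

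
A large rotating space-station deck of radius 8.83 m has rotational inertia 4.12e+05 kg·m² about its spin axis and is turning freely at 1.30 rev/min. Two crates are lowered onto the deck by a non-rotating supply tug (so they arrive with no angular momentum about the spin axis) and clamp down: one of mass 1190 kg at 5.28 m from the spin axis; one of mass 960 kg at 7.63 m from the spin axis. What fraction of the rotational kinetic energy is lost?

The added mass arrives with no angular momentum about the spin axis, and any external torque about the spin axis is negligible, so the system's angular momentum is conserved.
Added inertia Σmr² = (1190)(5.28)² + (960)(7.63)² = 89060 kg·m²; I_f = 4.120e+05 + 89060 = 5.011e+05 kg·m².
ω_f = I_p ω_i / I_f = (4.120e+05)(1.30) / 5.011e+05 = 1.069 rpm.
KE_i = ½(4.120e+05)(0.1361 rad/s)² = 3818 J; KE_f = ½(5.011e+05)(0.1119)² = 3139 J.
Fraction lost = 0.1777.

fraction ≈ 0.178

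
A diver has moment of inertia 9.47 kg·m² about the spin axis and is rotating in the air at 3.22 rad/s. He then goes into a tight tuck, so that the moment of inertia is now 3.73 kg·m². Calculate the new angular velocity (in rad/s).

ω₂ ≈ 8.18 rad/s

Angular momentum about the spin axis is conserved since the torque about it is zero.
ω₂ = I₁ω₁ / I₂ = (9.470)(3.22 rad/s) / (3.730) = 8.175 rad/s.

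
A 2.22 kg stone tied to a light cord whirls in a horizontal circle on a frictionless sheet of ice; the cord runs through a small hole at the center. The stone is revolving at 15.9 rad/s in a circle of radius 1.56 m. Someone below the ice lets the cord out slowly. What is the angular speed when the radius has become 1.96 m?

The constraining force is radial, so m r² ω about the center is conserved.
ω₂ = ω₁ (r₁/r₂)² = (15.9)(1.56/1.96)² = 10.07 rad/s.

ω₂ ≈ 10.1 rad/s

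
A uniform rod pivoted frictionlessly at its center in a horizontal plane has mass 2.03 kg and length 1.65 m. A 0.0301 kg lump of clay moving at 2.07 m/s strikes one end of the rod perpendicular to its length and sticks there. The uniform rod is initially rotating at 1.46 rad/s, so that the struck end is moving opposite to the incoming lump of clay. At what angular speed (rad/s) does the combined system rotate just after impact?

About the pivot the impulsive forces during the collision are internal, so angular momentum about that axis is conserved.
I_p = (1/12)(2.03)(1.65)² = 0.4606 kg·m². Taking the sense of the lump of clay's angular momentum as positive, L_{lump} = m v R = (0.0301)(2.07)(1.65/2) = 0.05140 kg·m²/s.
L_i = −I_p ω_p + m v R = −(0.4606)(1.46) + 0.05140 = -0.6210 kg·m²/s.
After sticking, I_f = I_p + m R² = 0.4606 + (0.0301)(1.65/2)² = 0.4810 kg·m².
ω_f = L_i / I_f = -0.6210 / 0.4810 = -1.291 rad/s.

|ω_f| ≈ 1.29 rad/s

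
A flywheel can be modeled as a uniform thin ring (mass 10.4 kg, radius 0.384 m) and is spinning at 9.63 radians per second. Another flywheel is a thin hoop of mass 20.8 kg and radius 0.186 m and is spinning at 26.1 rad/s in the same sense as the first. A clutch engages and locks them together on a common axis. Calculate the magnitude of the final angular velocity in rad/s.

The coupling torques are internal; angular momentum about the shared axis is conserved.
Moments of inertia: I_A = (10.4)(0.384)² = 1.534 kg·m²; I_B = (20.8)(0.186)² = 0.7196 kg·m².
Taking A's sense as positive: L = (1.534)(9.63) + (0.7196)(26.1) = 33.55 kg·m²·rad/s.
Combined I = 1.534 + 0.7196 = 2.253 kg·m².
ω_f = L / I = 33.55 / 2.253 = 14.89 rad/s.

|ω_f| ≈ 14.9 rad/s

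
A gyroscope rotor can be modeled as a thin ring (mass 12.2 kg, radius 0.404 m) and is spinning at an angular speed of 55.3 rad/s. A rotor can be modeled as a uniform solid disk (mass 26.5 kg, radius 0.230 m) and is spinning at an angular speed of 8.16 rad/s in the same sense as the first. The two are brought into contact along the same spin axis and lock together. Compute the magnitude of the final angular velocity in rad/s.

|ω_f| ≈ 43.0 rad/s

The coupling torques are internal; angular momentum about the shared axis is conserved.
Moments of inertia: I_A = (12.2)(0.404)² = 1.991 kg·m²; I_B = ½(26.5)(0.230)² = 0.7009 kg·m².
Taking A's sense as positive: L = (1.991)(55.3) + (0.7009)(8.16) = 115.8 kg·m²·rad/s.
Combined I = 1.991 + 0.7009 = 2.692 kg·m².
ω_f = L / I = 115.8 / 2.692 = 43.03 rad/s.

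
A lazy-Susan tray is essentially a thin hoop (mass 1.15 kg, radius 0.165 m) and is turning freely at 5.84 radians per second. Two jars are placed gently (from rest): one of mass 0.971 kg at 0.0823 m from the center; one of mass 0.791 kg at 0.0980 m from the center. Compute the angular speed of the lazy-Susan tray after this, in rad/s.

ω_f ≈ 4.02 rad/s

No external torque acts about the center; L_before = L_after.
I_p = (1.15)(0.165)² = 0.03131 kg·m².
Added inertia Σmr² = (0.971)(0.0823)² + (0.791)(0.0980)² = 0.01417 kg·m²; I_f = 0.03131 + 0.01417 = 0.04548 kg·m².
ω_f = I_p ω_i / I_f = (0.03131)(5.84) / 0.04548 = 4.020 rad/s.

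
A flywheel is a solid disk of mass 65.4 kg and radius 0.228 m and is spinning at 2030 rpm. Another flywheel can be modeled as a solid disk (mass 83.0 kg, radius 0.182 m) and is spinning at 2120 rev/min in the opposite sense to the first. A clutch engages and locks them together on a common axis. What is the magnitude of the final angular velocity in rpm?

No external torque acts about the common axis, so total angular momentum is conserved.
Moments of inertia: I_A = ½(65.4)(0.228)² = 1.700 kg·m²; I_B = ½(83.0)(0.182)² = 1.375 kg·m².
Taking A's sense as positive: L = (1.700)(2030) − (1.375)(2120) = 536.5 kg·m²·rpm.
Combined I = 1.700 + 1.375 = 3.075 kg·m².
ω_f = L / I = 536.5 / 3.075 = 174.5 rpm.

|ω_f| ≈ 174 rpm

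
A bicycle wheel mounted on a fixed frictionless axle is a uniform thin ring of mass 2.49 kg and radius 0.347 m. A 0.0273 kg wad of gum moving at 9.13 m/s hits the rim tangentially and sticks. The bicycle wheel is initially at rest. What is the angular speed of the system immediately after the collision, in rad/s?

|ω_f| ≈ 0.285 rad/s

About the axle the impulsive forces during the collision are internal, so angular momentum about that axis is conserved.
I_p = (2.49)(0.347)² = 0.2998 kg·m². Taking the sense of the wad of gum's angular momentum as positive, L_{wad} = m v R = (0.0273)(9.13)(0.347) = 0.08649 kg·m²/s.
L_i = 0 + 0.08649 = 0.08649 kg·m²/s.
After sticking, I_f = I_p + m R² = 0.2998 + (0.0273)(0.347)² = 0.3031 kg·m².
ω_f = L_i / I_f = 0.08649 / 0.3031 = 0.2853 rad/s.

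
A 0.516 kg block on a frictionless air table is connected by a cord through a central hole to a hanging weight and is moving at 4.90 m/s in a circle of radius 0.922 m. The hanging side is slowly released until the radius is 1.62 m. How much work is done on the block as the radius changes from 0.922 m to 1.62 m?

W ≈ -4.19 J

The only horizontal force on the mass is along the cord (radial), so it exerts no torque about the hole and angular momentum m v r is conserved.
v₂ = v₁ r₁ / r₂ = (4.90)(0.922) / (1.62) = 2.789 m/s.
W = ΔKE = ½m(v₂² − v₁²) = -4.188 J.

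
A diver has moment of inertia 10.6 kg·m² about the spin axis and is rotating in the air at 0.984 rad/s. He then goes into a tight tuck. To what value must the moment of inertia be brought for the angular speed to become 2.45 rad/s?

I₂ ≈ 4.26 kg·m²

Angular momentum about the spin axis is conserved since the torque about it is zero.
I₂ = I₁ω₁ / ω₂ = (10.6)(0.984) / (2.45) = 4.257 kg·m².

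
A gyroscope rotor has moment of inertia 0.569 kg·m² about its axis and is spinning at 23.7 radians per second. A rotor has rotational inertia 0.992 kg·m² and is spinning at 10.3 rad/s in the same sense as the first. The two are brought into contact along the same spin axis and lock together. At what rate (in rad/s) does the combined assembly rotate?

The coupling torques are internal; angular momentum about the shared axis is conserved.
Taking A's sense as positive: L = (0.5690)(23.7) + (0.9920)(10.3) = 23.70 kg·m²·rad/s.
Combined I = 0.5690 + 0.9920 = 1.561 kg·m².
ω_f = L / I = 23.70 / 1.561 = 15.18 rad/s.

|ω_f| ≈ 15.2 rad/s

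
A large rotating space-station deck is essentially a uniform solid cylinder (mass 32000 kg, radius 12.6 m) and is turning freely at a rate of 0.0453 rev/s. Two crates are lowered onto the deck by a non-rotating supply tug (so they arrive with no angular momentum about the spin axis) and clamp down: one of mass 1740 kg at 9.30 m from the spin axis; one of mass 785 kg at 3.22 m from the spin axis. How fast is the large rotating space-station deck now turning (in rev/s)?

The added mass arrives with no angular momentum about the spin axis, and any external torque about the spin axis is negligible, so the system's angular momentum is conserved.
I_p = ½(32000)(12.6)² = 2.540e+06 kg·m².
Added inertia Σmr² = (1740)(9.30)² + (785)(3.22)² = 1.586e+05 kg·m²; I_f = 2.540e+06 + 1.586e+05 = 2.699e+06 kg·m².
ω_f = I_p ω_i / I_f = (2.540e+06)(0.0453) / 2.699e+06 = 0.04264 rev/s.

ω_f ≈ 0.0426 rev/s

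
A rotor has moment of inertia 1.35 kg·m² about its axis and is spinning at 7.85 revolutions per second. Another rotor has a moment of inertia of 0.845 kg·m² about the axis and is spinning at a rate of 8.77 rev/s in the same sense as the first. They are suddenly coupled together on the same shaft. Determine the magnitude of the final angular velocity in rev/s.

|ω_f| ≈ 8.20 rev/s

The coupling torques are internal; angular momentum about the shared axis is conserved.
Taking A's sense as positive: L = (1.350)(7.85) + (0.8450)(8.77) = 18.01 kg·m²·rev/s.
Combined I = 1.350 + 0.8450 = 2.195 kg·m².
ω_f = L / I = 18.01 / 2.195 = 8.204 rev/s.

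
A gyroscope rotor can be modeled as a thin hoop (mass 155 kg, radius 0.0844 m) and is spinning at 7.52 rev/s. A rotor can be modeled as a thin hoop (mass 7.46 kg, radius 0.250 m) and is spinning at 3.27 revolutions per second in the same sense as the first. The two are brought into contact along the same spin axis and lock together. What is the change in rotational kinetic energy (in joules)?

The coupling torques are internal; angular momentum about the shared axis is conserved.
Moments of inertia: I_A = (155)(0.0844)² = 1.104 kg·m²; I_B = (7.46)(0.250)² = 0.4662 kg·m².
Taking A's sense as positive: L = (1.104)(7.52) + (0.4662)(3.27) = 9.828 kg·m²·rev/s.
Combined I = 1.104 + 0.4662 = 1.570 kg·m².
ω_f = L / I = 9.828 / 1.570 = 6.258 rev/s.
KE_i = ½ΣIω² = 1331 J; KE_f = ½(1.570)(39.32)² = 1214 J.

ΔKE ≈ -117 J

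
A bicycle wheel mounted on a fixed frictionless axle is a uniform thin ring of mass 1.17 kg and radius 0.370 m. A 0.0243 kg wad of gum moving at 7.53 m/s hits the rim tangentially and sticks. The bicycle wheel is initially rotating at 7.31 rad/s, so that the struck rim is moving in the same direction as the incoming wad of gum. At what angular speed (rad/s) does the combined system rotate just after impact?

|ω_f| ≈ 7.58 rad/s

The axle reaction passes through the axle and exerts no torque about it; angular momentum about the axle is conserved through the impact.
I_p = (1.17)(0.370)² = 0.1602 kg·m². Taking the sense of the wad of gum's angular momentum as positive, L_{wad} = m v R = (0.0243)(7.53)(0.370) = 0.06770 kg·m²/s.
L_i = +I_p ω_p + m v R = +(0.1602)(7.31) + 0.06770 = 1.239 kg·m²/s.
After sticking, I_f = I_p + m R² = 0.1602 + (0.0243)(0.370)² = 0.1635 kg·m².
ω_f = L_i / I_f = 1.239 / 0.1635 = 7.575 rad/s.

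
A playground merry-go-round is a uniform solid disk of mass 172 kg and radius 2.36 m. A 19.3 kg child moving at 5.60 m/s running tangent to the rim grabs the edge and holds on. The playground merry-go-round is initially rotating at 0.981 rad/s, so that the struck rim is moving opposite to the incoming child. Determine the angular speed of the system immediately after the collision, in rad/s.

About the axle the impulsive forces during the collision are internal, so angular momentum about that axis is conserved.
I_p = ½(172)(2.36)² = 479.0 kg·m². Taking the sense of the child's angular momentum as positive, L_{child} = m v R = (19.3)(5.60)(2.36) = 255.1 kg·m²/s.
L_i = −I_p ω_p + m v R = −(479.0)(0.981) + 255.1 = -214.8 kg·m²/s.
After sticking, I_f = I_p + m R² = 479.0 + (19.3)(2.36)² = 586.5 kg·m².
ω_f = L_i / I_f = -214.8 / 586.5 = -0.3663 rad/s.

|ω_f| ≈ 0.366 rad/s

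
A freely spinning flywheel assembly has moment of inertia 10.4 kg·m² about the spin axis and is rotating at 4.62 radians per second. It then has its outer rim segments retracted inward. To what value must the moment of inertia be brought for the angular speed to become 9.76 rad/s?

Angular momentum about the spin axis is conserved since the torque about it is zero.
I₂ = I₁ω₁ / ω₂ = (10.4)(4.62) / (9.76) = 4.923 kg·m².

I₂ ≈ 4.92 kg·m²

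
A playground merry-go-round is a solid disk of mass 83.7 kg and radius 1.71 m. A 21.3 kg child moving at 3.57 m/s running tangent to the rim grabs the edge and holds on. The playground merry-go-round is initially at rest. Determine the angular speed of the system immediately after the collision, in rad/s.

|ω_f| ≈ 0.704 rad/s

The axle reaction passes through the axle and exerts no torque about it; angular momentum about the axle is conserved through the impact.
I_p = ½(83.7)(1.71)² = 122.4 kg·m². Taking the sense of the child's angular momentum as positive, L_{child} = m v R = (21.3)(3.57)(1.71) = 130.0 kg·m²/s.
L_i = 0 + 130.0 = 130.0 kg·m²/s.
After sticking, I_f = I_p + m R² = 122.4 + (21.3)(1.71)² = 184.7 kg·m².
ω_f = L_i / I_f = 130.0 / 184.7 = 0.7042 rad/s.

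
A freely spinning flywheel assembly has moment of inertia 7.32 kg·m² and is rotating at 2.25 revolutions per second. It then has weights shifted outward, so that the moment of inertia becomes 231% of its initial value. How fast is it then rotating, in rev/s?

Angular momentum about the spin axis is conserved since the torque about it is zero.
I₂ = 2.31 × 7.32 = 16.91 kg·m².
ω₂ = I₁ω₁ / I₂ = (7.320)(2.25 rev/s) / (16.91) = 0.9740 rev/s.

ω₂ ≈ 0.974 rev/s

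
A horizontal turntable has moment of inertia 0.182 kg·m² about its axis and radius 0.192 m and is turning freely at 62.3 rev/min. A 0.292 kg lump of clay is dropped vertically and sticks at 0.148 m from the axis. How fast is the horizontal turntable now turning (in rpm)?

No external torque acts about the axis; L_before = L_after.
Added inertia Σmr² = (0.292)(0.148)² = 0.006396 kg·m²; I_f = 0.1820 + 0.006396 = 0.1884 kg·m².
ω_f = I_p ω_i / I_f = (0.1820)(62.3) / 0.1884 = 60.18 rpm.

ω_f ≈ 60.2 rpm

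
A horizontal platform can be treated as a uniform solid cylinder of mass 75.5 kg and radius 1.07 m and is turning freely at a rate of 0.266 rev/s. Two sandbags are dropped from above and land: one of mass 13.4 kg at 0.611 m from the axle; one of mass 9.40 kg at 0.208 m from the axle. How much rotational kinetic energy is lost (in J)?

energy lost ≈ 6.71 J

The added mass arrives with no angular momentum about the axle, and any external torque about the axle is negligible, so the system's angular momentum is conserved.
I_p = ½(75.5)(1.07)² = 43.22 kg·m².
Added inertia Σmr² = (13.4)(0.611)² + (9.40)(0.208)² = 5.409 kg·m²; I_f = 43.22 + 5.409 = 48.63 kg·m².
ω_f = I_p ω_i / I_f = (43.22)(0.266) / 48.63 = 0.2364 rev/s.
KE_i = ½(43.22)(1.671 rad/s)² = 60.36 J; KE_f = ½(48.63)(1.485)² = 53.65 J.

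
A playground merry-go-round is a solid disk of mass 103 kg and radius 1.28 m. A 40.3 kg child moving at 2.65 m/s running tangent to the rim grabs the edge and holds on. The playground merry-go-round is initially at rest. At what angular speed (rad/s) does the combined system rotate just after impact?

The axle reaction passes through the axle and exerts no torque about it; angular momentum about the axle is conserved through the impact.
I_p = ½(103)(1.28)² = 84.38 kg·m². Taking the sense of the child's angular momentum as positive, L_{child} = m v R = (40.3)(2.65)(1.28) = 136.7 kg·m²/s.
L_i = 0 + 136.7 = 136.7 kg·m²/s.
After sticking, I_f = I_p + m R² = 84.38 + (40.3)(1.28)² = 150.4 kg·m².
ω_f = L_i / I_f = 136.7 / 150.4 = 0.9089 rad/s.

|ω_f| ≈ 0.909 rad/s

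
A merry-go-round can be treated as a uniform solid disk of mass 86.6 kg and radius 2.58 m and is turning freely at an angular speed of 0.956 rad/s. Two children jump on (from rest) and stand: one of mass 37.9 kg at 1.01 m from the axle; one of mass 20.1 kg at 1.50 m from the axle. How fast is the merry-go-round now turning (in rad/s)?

The added mass arrives with no angular momentum about the axle, and any external torque about the axle is negligible, so the system's angular momentum is conserved.
I_p = ½(86.6)(2.58)² = 288.2 kg·m².
Added inertia Σmr² = (37.9)(1.01)² + (20.1)(1.50)² = 83.89 kg·m²; I_f = 288.2 + 83.89 = 372.1 kg·m².
ω_f = I_p ω_i / I_f = (288.2)(0.956) / 372.1 = 0.7405 rad/s.

ω_f ≈ 0.740 rad/s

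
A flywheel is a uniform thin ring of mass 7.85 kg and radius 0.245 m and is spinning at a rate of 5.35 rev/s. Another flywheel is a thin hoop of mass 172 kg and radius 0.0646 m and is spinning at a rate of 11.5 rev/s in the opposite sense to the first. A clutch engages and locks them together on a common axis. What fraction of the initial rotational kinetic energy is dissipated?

fraction ≈ 0.745

No external torque acts about the common axis, so total angular momentum is conserved.
Moments of inertia: I_A = (7.85)(0.245)² = 0.4712 kg·m²; I_B = (172)(0.0646)² = 0.7178 kg·m².
Taking A's sense as positive: L = (0.4712)(5.35) − (0.7178)(11.5) = -5.734 kg·m²·rev/s.
Combined I = 0.4712 + 0.7178 = 1.189 kg·m².
ω_f = L / I = -5.734 / 1.189 = -4.822 rev/s.
KE_i = ½ΣIω² = 2140 J; KE_f = ½(1.189)(30.30)² = 545.8 J.
Fraction dissipated = (KE_i − KE_f)/KE_i = 0.7450.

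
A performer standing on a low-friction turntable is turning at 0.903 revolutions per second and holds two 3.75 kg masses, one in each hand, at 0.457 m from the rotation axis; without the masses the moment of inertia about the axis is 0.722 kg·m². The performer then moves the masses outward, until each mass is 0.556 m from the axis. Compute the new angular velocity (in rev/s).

With no external torque about the axis, L is conserved: I₁ω₁ = I₂ω₂.
I₁ = 0.722 + 2(3.75)(0.457)² = 2.288 kg·m²; I₂ = 0.722 + 2(3.75)(0.556)² = 3.041 kg·m².
ω₂ = I₁ω₁ / I₂ = (2.288)(0.903 rev/s) / (3.041) = 0.6796 rev/s.

ω₂ ≈ 0.680 rev/s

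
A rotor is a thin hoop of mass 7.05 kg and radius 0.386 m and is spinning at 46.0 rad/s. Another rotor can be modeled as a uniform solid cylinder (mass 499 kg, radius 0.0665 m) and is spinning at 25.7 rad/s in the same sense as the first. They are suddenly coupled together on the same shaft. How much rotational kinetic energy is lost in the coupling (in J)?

The coupling torques are internal; angular momentum about the shared axis is conserved.
Moments of inertia: I_A = (7.05)(0.386)² = 1.050 kg·m²; I_B = ½(499)(0.0665)² = 1.103 kg·m².
Taking A's sense as positive: L = (1.050)(46.0) + (1.103)(25.7) = 76.68 kg·m²·rad/s.
Combined I = 1.050 + 1.103 = 2.154 kg·m².
ω_f = L / I = 76.68 / 2.154 = 35.60 rad/s.
KE_i = ½ΣIω² = 1476 J; KE_f = ½(2.154)(35.60)² = 1365 J.

ΔKE lost ≈ 111 J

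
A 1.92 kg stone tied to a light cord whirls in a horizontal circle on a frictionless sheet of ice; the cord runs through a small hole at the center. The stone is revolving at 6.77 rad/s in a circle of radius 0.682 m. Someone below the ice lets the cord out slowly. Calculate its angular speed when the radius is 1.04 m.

ω₂ ≈ 2.91 rad/s

No torque about the axis ⇒ m r₁² ω₁ = m r₂² ω₂.
ω₂ = ω₁ (r₁/r₂)² = (6.77)(0.682/1.04)² = 2.911 rad/s.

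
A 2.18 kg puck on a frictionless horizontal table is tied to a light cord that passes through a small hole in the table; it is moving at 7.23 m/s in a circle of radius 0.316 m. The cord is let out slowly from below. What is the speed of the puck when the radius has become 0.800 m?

The only horizontal force on the mass is along the cord (radial), so it exerts no torque about the hole and angular momentum m v r is conserved.
v₂ = v₁ r₁ / r₂ = (7.23)(0.316) / (0.800) = 2.856 m/s.

v₂ ≈ 2.86 m/s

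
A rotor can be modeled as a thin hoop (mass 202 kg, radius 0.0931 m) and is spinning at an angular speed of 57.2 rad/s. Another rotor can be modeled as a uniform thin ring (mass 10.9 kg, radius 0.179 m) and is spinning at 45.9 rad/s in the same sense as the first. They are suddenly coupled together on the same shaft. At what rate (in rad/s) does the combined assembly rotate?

|ω_f| ≈ 55.3 rad/s

The coupling torques are internal; angular momentum about the shared axis is conserved.
Moments of inertia: I_A = (202)(0.0931)² = 1.751 kg·m²; I_B = (10.9)(0.179)² = 0.3492 kg·m².
Taking A's sense as positive: L = (1.751)(57.2) + (0.3492)(45.9) = 116.2 kg·m²·rad/s.
Combined I = 1.751 + 0.3492 = 2.100 kg·m².
ω_f = L / I = 116.2 / 2.100 = 55.32 rad/s.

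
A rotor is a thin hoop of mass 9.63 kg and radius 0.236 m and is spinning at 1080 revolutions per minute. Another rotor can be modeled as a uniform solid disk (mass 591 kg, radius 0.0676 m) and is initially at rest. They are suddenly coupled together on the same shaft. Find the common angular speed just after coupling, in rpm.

No external torque acts about the common axis, so total angular momentum is conserved.
Moments of inertia: I_A = (9.63)(0.236)² = 0.5364 kg·m²; I_B = ½(591)(0.0676)² = 1.350 kg·m².
Taking A's sense as positive: L = (0.5364)(1080) = 579.3 kg·m²·rpm.
Combined I = 0.5364 + 1.350 = 1.887 kg·m².
ω_f = L / I = 579.3 / 1.887 = 307.0 rpm.

|ω_f| ≈ 307 rpm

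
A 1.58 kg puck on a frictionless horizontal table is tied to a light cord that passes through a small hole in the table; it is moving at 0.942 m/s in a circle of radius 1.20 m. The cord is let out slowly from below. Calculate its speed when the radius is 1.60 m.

v₂ ≈ 0.706 m/s

Central (radial) force ⇒ zero torque about the center ⇒ m v r is constant.
v₂ = v₁ r₁ / r₂ = (0.942)(1.20) / (1.60) = 0.7065 m/s.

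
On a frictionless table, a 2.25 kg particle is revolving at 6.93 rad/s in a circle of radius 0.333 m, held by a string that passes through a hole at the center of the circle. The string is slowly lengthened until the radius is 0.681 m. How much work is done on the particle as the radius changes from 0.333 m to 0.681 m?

W ≈ -4.56 J

No torque about the axis ⇒ m r₁² ω₁ = m r₂² ω₂.
ω₂ = ω₁ (r₁/r₂)² = (6.93)(0.333/0.681)² = 1.657 rad/s.
W = ΔKE = ½m(v₂² − v₁²) = -4.559 J.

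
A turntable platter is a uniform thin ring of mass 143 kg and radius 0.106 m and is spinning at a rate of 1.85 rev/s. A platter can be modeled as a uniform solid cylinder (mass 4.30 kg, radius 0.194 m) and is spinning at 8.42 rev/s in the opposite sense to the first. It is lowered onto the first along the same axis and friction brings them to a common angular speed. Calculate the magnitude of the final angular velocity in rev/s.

The coupling torques are internal; angular momentum about the shared axis is conserved.
Moments of inertia: I_A = (143)(0.106)² = 1.607 kg·m²; I_B = ½(4.30)(0.194)² = 0.08092 kg·m².
Taking A's sense as positive: L = (1.607)(1.85) − (0.08092)(8.42) = 2.291 kg·m²·rev/s.
Combined I = 1.607 + 0.08092 = 1.688 kg·m².
ω_f = L / I = 2.291 / 1.688 = 1.358 rev/s.

|ω_f| ≈ 1.36 rev/s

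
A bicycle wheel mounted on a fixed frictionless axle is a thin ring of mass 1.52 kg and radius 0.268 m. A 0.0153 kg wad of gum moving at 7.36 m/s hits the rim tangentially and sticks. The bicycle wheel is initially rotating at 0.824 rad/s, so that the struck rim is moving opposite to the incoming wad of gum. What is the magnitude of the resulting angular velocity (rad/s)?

The axle reaction passes through the axle and exerts no torque about it; angular momentum about the axle is conserved through the impact.
I_p = (1.52)(0.268)² = 0.1092 kg·m². Taking the sense of the wad of gum's angular momentum as positive, L_{wad} = m v R = (0.0153)(7.36)(0.268) = 0.03018 kg·m²/s.
L_i = −I_p ω_p + m v R = −(0.1092)(0.824) + 0.03018 = -0.05978 kg·m²/s.
After sticking, I_f = I_p + m R² = 0.1092 + (0.0153)(0.268)² = 0.1103 kg·m².
ω_f = L_i / I_f = -0.05978 / 0.1103 = -0.5421 rad/s.

|ω_f| ≈ 0.542 rad/s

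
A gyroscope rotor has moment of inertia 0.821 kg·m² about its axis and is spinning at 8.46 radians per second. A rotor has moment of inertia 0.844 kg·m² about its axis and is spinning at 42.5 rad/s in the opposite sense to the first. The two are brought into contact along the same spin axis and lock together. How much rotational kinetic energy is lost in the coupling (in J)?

No external torque acts about the common axis, so total angular momentum is conserved.
Taking A's sense as positive: L = (0.8210)(8.46) − (0.8440)(42.5) = -28.92 kg·m²·rad/s.
Combined I = 0.8210 + 0.8440 = 1.665 kg·m².
ω_f = L / I = -28.92 / 1.665 = -17.37 rad/s.
KE_i = ½ΣIω² = 791.6 J; KE_f = ½(1.665)(17.37)² = 251.2 J.

ΔKE lost ≈ 540 J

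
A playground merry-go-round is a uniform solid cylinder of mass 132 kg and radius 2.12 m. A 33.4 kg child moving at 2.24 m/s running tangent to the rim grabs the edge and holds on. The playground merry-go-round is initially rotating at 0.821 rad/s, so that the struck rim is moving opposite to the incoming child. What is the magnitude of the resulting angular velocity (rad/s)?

|ω_f| ≈ 0.190 rad/s

About the axle the impulsive forces during the collision are internal, so angular momentum about that axis is conserved.
I_p = ½(132)(2.12)² = 296.6 kg·m². Taking the sense of the child's angular momentum as positive, L_{child} = m v R = (33.4)(2.24)(2.12) = 158.6 kg·m²/s.
L_i = −I_p ω_p + m v R = −(296.6)(0.821) + 158.6 = -84.92 kg·m²/s.
After sticking, I_f = I_p + m R² = 296.6 + (33.4)(2.12)² = 446.7 kg·m².
ω_f = L_i / I_f = -84.92 / 446.7 = -0.1901 rad/s.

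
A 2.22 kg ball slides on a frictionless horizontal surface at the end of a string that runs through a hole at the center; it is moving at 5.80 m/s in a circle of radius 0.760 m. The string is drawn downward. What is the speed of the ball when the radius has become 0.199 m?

v₂ ≈ 22.2 m/s

Central (radial) force ⇒ zero torque about the center ⇒ m v r is constant.
v₂ = v₁ r₁ / r₂ = (5.80)(0.760) / (0.199) = 22.15 m/s.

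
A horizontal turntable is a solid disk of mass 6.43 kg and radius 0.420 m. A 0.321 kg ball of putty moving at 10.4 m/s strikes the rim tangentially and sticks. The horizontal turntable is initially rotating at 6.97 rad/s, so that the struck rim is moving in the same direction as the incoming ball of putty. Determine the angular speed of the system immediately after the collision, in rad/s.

About the axle the impulsive forces during the collision are internal, so angular momentum about that axis is conserved.
I_p = ½(6.43)(0.420)² = 0.5671 kg·m². Taking the sense of the ball of putty's angular momentum as positive, L_{ball} = m v R = (0.321)(10.4)(0.420) = 1.402 kg·m²/s.
L_i = +I_p ω_p + m v R = +(0.5671)(6.97) + 1.402 = 5.355 kg·m²/s.
After sticking, I_f = I_p + m R² = 0.5671 + (0.321)(0.420)² = 0.6238 kg·m².
ω_f = L_i / I_f = 5.355 / 0.6238 = 8.585 rad/s.

|ω_f| ≈ 8.59 rad/s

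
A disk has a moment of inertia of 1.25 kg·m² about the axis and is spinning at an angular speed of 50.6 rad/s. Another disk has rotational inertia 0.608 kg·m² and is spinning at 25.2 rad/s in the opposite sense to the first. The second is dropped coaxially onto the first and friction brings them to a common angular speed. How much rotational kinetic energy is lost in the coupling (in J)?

The coupling torques are internal; angular momentum about the shared axis is conserved.
Taking A's sense as positive: L = (1.250)(50.6) − (0.6080)(25.2) = 47.93 kg·m²·rad/s.
Combined I = 1.250 + 0.6080 = 1.858 kg·m².
ω_f = L / I = 47.93 / 1.858 = 25.80 rad/s.
KE_i = ½ΣIω² = 1793 J; KE_f = ½(1.858)(25.80)² = 618.2 J.

ΔKE lost ≈ 1180 J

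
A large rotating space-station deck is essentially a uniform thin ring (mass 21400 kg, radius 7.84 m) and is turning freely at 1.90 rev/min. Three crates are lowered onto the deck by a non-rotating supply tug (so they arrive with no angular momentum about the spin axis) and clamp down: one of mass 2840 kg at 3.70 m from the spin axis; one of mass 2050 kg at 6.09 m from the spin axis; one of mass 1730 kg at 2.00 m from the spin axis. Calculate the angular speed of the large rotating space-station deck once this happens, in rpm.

No external torque acts about the spin axis; L_before = L_after.
I_p = (21400)(7.84)² = 1.315e+06 kg·m².
Added inertia Σmr² = (2840)(3.70)² + (2050)(6.09)² + (1730)(2.00)² = 1.218e+05 kg·m²; I_f = 1.315e+06 + 1.218e+05 = 1.437e+06 kg·m².
ω_f = I_p ω_i / I_f = (1.315e+06)(1.90) / 1.437e+06 = 1.739 rpm.

ω_f ≈ 1.74 rpm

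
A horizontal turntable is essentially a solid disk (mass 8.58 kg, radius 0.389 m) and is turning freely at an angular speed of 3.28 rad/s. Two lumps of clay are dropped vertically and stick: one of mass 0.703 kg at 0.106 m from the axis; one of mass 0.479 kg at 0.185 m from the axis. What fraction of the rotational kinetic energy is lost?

The added mass arrives with no angular momentum about the axis, and any external torque about the axis is negligible, so the system's angular momentum is conserved.
I_p = ½(8.58)(0.389)² = 0.6492 kg·m².
Added inertia Σmr² = (0.703)(0.106)² + (0.479)(0.185)² = 0.02429 kg·m²; I_f = 0.6492 + 0.02429 = 0.6735 kg·m².
ω_f = I_p ω_i / I_f = (0.6492)(3.28) / 0.6735 = 3.162 rad/s.
KE_i = ½(0.6492)(3.280 rad/s)² = 3.492 J; KE_f = ½(0.6735)(3.162)² = 3.366 J.
Fraction lost = 0.03607.

fraction ≈ 0.0361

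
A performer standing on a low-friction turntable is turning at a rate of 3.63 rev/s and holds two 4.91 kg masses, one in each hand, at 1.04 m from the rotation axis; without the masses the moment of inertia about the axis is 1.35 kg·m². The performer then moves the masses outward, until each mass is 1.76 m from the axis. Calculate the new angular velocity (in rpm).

ω₂ ≈ 82.1 rpm

With no external torque about the axis, L is conserved: I₁ω₁ = I₂ω₂.
I₁ = 1.35 + 2(4.91)(1.04)² = 11.97 kg·m²; I₂ = 1.35 + 2(4.91)(1.76)² = 31.77 kg·m².
ω₂ = I₁ω₁ / I₂ = (11.97)(3.63 rev/s) / (31.77) = 1.368 rev/s = 82.07 rpm.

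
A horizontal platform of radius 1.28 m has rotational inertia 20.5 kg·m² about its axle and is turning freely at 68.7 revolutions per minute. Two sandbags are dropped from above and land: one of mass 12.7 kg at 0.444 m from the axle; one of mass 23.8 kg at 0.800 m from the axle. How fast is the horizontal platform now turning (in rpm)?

ω_f ≈ 36.8 rpm

No external torque acts about the axle; L_before = L_after.
Added inertia Σmr² = (12.7)(0.444)² + (23.8)(0.800)² = 17.74 kg·m²; I_f = 20.50 + 17.74 = 38.24 kg·m².
ω_f = I_p ω_i / I_f = (20.50)(68.7) / 38.24 = 36.83 rpm.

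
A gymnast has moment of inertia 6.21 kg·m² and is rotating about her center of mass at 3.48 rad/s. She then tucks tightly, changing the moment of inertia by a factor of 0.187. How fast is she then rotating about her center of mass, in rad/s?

ω₂ ≈ 18.6 rad/s

Angular momentum about the spin axis is conserved since the torque about it is zero.
I₂ = 0.187 × 6.21 = 1.161 kg·m².
ω₂ = I₁ω₁ / I₂ = (6.210)(3.48 rad/s) / (1.161) = 18.61 rad/s.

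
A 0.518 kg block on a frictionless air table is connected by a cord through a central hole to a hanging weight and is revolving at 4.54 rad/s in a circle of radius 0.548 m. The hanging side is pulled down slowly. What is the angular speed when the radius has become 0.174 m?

ω₂ ≈ 45.0 rad/s

No torque about the axis ⇒ m r₁² ω₁ = m r₂² ω₂.
ω₂ = ω₁ (r₁/r₂)² = (4.54)(0.548/0.174)² = 45.03 rad/s.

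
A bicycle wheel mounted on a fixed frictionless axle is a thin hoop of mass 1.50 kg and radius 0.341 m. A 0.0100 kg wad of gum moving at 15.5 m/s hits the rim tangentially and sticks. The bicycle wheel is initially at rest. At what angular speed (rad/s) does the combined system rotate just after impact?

About the axle the impulsive forces during the collision are internal, so angular momentum about that axis is conserved.
I_p = (1.50)(0.341)² = 0.1744 kg·m². Taking the sense of the wad of gum's angular momentum as positive, L_{wad} = m v R = (0.0100)(15.5)(0.341) = 0.05286 kg·m²/s.
L_i = 0 + 0.05286 = 0.05286 kg·m²/s.
After sticking, I_f = I_p + m R² = 0.1744 + (0.0100)(0.341)² = 0.1756 kg·m².
ω_f = L_i / I_f = 0.05286 / 0.1756 = 0.3010 rad/s.

|ω_f| ≈ 0.301 rad/s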